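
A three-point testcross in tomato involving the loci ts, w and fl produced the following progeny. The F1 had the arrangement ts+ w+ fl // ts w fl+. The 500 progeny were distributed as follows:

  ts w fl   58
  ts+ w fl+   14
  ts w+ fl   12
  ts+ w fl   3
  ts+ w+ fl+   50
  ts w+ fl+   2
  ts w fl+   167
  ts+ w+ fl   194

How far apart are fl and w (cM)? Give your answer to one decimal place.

22.6 cM

The two rarest classes, ts+ w fl and ts w+ fl+, are the double crossovers. Comparing them with the parentals, only the w allele has switched, so w is the middle locus and the order is fl – w – ts.
Crossovers in the fl–w interval produce the single-crossover classes ts+ w+ fl+ and ts w fl (50 + 58 = 108) plus the double crossovers (5).
RF(fl–w) = (108 + 5) / 500 = 113/500 = 0.2260 → 22.6 cM.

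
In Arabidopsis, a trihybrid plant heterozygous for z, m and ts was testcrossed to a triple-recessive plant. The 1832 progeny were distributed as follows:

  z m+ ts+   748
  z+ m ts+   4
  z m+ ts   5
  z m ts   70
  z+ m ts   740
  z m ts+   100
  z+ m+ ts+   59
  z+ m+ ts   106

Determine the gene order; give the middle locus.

ts

The two most frequent reciprocal classes, z m+ ts+ and z+ m ts, are the parental types, so the F1 was z m+ ts+ / z+ m ts.
The two rarest classes, z m+ ts and z+ m ts+, are the double crossovers. Comparing them with the parentals, only the ts allele has switched, so ts is the middle locus and the order is z – ts – m.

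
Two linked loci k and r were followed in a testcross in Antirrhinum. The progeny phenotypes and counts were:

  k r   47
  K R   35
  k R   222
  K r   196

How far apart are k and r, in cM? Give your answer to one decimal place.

16.4 cM

The two most frequent classes, K r (196) and k R (222), are the parental types, so the F1 was K r / k R.
The recombinant classes are K R and k r: 35 + 47 = 82.
Recombination frequency = 82/500 = 0.1640 ≈ 16.4%, i.e. 16.4 cM.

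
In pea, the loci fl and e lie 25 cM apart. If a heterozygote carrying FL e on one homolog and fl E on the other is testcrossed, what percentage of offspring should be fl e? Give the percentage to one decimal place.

A map distance of 25 cM corresponds to a recombination frequency of 0.250.
The F1 is FL e / fl E, so fl e is a recombinant gamete class with expected frequency r/2 = 0.250/2 = 0.1250.
That is 0.1250 = 12.5% of the progeny.

12.5%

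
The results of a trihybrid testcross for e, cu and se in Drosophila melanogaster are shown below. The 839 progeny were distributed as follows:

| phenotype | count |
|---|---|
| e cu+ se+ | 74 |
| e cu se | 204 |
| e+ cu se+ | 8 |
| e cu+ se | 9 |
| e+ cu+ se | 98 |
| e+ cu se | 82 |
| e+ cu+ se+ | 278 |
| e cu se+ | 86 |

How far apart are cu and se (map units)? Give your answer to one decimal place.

The two most frequent reciprocal classes, e+ cu+ se+ and e cu se, are the parental types, so the F1 was e+ cu+ se+ / e cu se.
The two rarest classes, e+ cu se+ and e cu+ se, are the double crossovers. Comparing them with the parentals, only the cu allele has switched, so cu is the middle locus and the order is e – cu – se.
Crossovers in the cu–se interval produce the single-crossover classes e+ cu+ se and e cu se+ (98 + 86 = 184) plus the double crossovers (17).
RF(cu–se) = (184 + 17) / 839 = 201/839 = 0.2396 → 24.0 map units.

24.0 map units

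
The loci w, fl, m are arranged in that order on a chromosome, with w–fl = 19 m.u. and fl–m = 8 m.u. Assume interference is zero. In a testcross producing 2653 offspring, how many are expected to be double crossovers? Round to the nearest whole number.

Map distances give recombination frequencies of 0.190 and 0.080 for the two intervals.
With no interference, expected double-crossover frequency = 0.190 × 0.080 = 0.01520.
Expected number = 0.01520 × 2653 = 40.33 ≈ 40.

40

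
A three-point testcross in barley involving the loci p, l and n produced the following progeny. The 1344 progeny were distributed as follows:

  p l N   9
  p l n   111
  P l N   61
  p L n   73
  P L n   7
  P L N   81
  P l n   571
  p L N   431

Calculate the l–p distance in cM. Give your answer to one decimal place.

15.5 cM

The two most frequent reciprocal classes, p L N and P l n, are the parental types, so the F1 was p L N / P l n.
The two rarest classes, p l N and P L n, are the double crossovers. Comparing them with the parentals, only the l allele has switched, so l is the middle locus and the order is n – l – p.
Crossovers in the l–p interval produce the single-crossover classes P L N and p l n (81 + 111 = 192) plus the double crossovers (16).
RF(l–p) = (192 + 16) / 1344 = 208/1344 = 0.1548 → 15.5 cM.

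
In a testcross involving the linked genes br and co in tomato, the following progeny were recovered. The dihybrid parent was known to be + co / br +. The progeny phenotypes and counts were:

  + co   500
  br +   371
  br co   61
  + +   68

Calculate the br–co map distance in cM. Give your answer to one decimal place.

12.9 cM

The recombinant classes are + + and br co: 68 + 61 = 129.
Recombination frequency = 129/1000 = 0.1290 ≈ 12.9%, i.e. 12.9 cM.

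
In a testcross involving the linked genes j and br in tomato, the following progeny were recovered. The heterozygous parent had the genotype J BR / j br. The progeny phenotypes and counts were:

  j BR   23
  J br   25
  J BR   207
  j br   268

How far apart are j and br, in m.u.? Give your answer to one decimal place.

9.2 m.u.

The recombinant classes are J br and j BR: 25 + 23 = 48.
Recombination frequency = 48/523 = 0.0918 ≈ 9.2%, i.e. 9.2 m.u.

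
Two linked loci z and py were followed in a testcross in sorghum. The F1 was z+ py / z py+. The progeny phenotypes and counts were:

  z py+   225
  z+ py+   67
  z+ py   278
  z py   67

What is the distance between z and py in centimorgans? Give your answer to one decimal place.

21.0 centimorgans

The recombinant classes are z+ py+ and z py: 67 + 67 = 134.
Recombination frequency = 134/637 = 0.2104 ≈ 21.0%, i.e. 21.0 centimorgans.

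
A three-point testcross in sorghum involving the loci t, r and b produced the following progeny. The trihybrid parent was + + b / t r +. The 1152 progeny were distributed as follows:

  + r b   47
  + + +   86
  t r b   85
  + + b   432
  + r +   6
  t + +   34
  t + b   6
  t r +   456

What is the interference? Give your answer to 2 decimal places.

The two rarest classes, t + b and + r +, are the double crossovers. Comparing them with the parentals, only the t allele has switched, so t is the middle locus and the order is r – t – b.
r–t: (81 + 12)/1152 = 0.0807; t–b: (171 + 12)/1152 = 0.1589.
Expected DCO frequency = 0.0807 × 0.1589 ≈ 0.01282; observed = 12/1152 ≈ 0.01042.
Coefficient of coincidence = 0.01042/0.01282 ≈ 0.81; interference = 1 − 0.81 = 0.19.

0.19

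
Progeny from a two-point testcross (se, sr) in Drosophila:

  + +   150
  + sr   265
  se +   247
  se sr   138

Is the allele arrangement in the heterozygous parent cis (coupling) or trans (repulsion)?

trans

The two most frequent classes are + sr (265) and se + (247); these are the parental (non-recombinant) types.
So the F1 carried + sr on one chromosome and se + on the other — the recessive alleles are on opposite chromosomes (trans / repulsion).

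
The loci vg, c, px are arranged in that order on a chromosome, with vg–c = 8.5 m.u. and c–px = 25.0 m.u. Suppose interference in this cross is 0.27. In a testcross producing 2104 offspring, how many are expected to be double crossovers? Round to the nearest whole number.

Map distances give recombination frequencies of 0.085 and 0.250 for the two intervals.
With interference 0.27 (so coincidence = 0.73), expected double-crossover frequency = 0.085 × 0.250 × 0.73 = 0.01551.
Expected number = 0.01551 × 2104 = 32.64 ≈ 33.

33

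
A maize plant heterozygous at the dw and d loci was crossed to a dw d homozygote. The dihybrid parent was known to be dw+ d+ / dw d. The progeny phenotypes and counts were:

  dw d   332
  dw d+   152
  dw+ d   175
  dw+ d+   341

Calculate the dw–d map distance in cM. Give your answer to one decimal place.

32.7 cM

The recombinant classes are dw+ d and dw d+: 175 + 152 = 327.
Recombination frequency = 327/1000 = 0.3270 ≈ 32.7%, i.e. 32.7 cM.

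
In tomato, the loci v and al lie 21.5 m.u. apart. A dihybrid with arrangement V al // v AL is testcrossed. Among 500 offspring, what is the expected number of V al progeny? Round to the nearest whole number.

196

A map distance of 21.5 m.u. corresponds to a recombination frequency of 0.215.
The F1 is V al / v AL, so V al is a parental gamete class with expected frequency (1 − r)/2 = 0.785/2 = 0.3925.
Expected number = 0.3925 × 500 = 196.25 ≈ 196.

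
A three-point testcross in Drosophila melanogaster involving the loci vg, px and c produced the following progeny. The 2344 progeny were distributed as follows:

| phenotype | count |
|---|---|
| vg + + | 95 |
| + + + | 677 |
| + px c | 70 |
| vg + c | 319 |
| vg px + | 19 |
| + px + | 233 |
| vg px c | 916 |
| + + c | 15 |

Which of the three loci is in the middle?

The two most frequent reciprocal classes, + + + and vg px c, are the parental types, so the F1 was + + + / vg px c.
The two rarest classes, + + c and vg px +, are the double crossovers. Comparing them with the parentals, only the c allele has switched, so c is the middle locus and the order is vg – c – px.

c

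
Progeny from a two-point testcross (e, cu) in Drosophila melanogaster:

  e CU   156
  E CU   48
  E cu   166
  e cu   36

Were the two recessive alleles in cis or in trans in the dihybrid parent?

trans

The two most frequent classes are E cu (166) and e CU (156); these are the parental (non-recombinant) types.
So the F1 carried E cu on one chromosome and e CU on the other — the recessive alleles are on opposite chromosomes (trans / repulsion).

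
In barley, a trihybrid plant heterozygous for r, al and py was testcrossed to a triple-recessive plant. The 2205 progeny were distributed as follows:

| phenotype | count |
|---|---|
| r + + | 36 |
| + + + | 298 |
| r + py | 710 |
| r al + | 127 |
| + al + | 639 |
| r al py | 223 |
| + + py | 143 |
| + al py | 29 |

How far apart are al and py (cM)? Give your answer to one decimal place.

The two most frequent reciprocal classes, + al + and r + py, are the parental types, so the F1 was + al + / r + py.
The two rarest classes, + al py and r + +, are the double crossovers. Comparing them with the parentals, only the py allele has switched, so py is the middle locus and the order is al – py – r.
Crossovers in the al–py interval produce the single-crossover classes + + + and r al py (298 + 223 = 521) plus the double crossovers (65).
RF(al–py) = (521 + 65) / 2205 = 586/2205 = 0.2658 → 26.6 cM.

26.6 cM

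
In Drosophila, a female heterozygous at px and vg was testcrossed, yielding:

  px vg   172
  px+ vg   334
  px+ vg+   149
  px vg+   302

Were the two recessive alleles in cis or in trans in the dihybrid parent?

trans

The two most frequent classes are px+ vg (334) and px vg+ (302); these are the parental (non-recombinant) types.
So the F1 carried px+ vg on one chromosome and px vg+ on the other — the recessive alleles are on opposite chromosomes (trans / repulsion).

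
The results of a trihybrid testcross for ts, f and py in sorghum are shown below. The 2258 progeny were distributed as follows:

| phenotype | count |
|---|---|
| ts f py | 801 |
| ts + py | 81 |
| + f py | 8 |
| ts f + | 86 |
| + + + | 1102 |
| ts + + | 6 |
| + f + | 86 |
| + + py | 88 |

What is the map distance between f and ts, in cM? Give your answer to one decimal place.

The two most frequent reciprocal classes, + + + and ts f py, are the parental types, so the F1 was + + + / ts f py.
The two rarest classes, ts + + and + f py, are the double crossovers. Comparing them with the parentals, only the ts allele has switched, so ts is the middle locus and the order is f – ts – py.
Crossovers in the f–ts interval produce the single-crossover classes + f + and ts + py (86 + 81 = 167) plus the double crossovers (14).
RF(f–ts) = (167 + 14) / 2258 = 181/2258 = 0.0802 → 8.0 cM.

8.0 cM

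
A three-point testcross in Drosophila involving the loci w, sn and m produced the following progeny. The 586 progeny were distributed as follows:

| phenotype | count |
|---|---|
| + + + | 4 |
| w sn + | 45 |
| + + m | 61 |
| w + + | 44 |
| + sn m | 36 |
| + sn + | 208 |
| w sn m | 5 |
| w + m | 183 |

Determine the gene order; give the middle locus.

The two most frequent reciprocal classes, + sn + and w + m, are the parental types, so the F1 was + sn + / w + m.
The two rarest classes, + + + and w sn m, are the double crossovers. Comparing them with the parentals, only the sn allele has switched, so sn is the middle locus and the order is w – sn – m.

sn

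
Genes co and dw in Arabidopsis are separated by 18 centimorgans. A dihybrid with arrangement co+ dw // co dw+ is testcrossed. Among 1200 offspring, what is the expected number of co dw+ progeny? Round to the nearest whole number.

A map distance of 18 centimorgans corresponds to a recombination frequency of 0.180.
The F1 is co+ dw / co dw+, so co dw+ is a parental gamete class with expected frequency (1 − r)/2 = 0.820/2 = 0.4100.
Expected number = 0.4100 × 1200 = 492.00 ≈ 492.

492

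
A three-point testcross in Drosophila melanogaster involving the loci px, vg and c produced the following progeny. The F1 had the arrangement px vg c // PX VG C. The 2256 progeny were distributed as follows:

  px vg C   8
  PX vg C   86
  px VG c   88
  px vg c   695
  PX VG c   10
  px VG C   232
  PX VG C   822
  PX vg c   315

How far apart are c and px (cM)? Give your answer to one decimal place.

25.0 cM

The two rarest classes, px vg C and PX VG c, are the double crossovers. Comparing them with the parentals, only the c allele has switched, so c is the middle locus and the order is vg – c – px.
Crossovers in the c–px interval produce the single-crossover classes PX vg c and px VG C (315 + 232 = 547) plus the double crossovers (18).
RF(c–px) = (547 + 18) / 2256 = 565/2256 = 0.2504 → 25.0 cM.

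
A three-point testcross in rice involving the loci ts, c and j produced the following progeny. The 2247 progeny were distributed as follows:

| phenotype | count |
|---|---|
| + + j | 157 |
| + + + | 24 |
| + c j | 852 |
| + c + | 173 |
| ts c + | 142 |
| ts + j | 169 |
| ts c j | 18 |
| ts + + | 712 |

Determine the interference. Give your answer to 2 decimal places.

The two most frequent reciprocal classes, + c j and ts + +, are the parental types, so the F1 was + c j / ts + +.
The two rarest classes, ts c j and + + +, are the double crossovers. Comparing them with the parentals, only the ts allele has switched, so ts is the middle locus and the order is j – ts – c.
j–ts: (342 + 42)/2247 = 0.1709; ts–c: (299 + 42)/2247 = 0.1518.
Expected DCO frequency = 0.1709 × 0.1518 ≈ 0.02594; observed = 42/2247 ≈ 0.01869.
Coefficient of coincidence = 0.01869/0.02594 ≈ 0.72; interference = 1 − 0.72 = 0.28.

0.28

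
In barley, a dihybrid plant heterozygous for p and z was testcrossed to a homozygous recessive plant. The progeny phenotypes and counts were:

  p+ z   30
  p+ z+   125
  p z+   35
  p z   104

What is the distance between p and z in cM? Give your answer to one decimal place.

22.1 cM

The two most frequent classes, p+ z+ (125) and p z (104), are the parental types, so the F1 was p+ z+ / p z.
The recombinant classes are p+ z and p z+: 30 + 35 = 65.
Recombination frequency = 65/294 = 0.2211 ≈ 22.1%, i.e. 22.1 cM.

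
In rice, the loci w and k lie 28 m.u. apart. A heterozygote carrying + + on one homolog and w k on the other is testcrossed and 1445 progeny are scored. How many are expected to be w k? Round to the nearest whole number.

A map distance of 28 m.u. corresponds to a recombination frequency of 0.280.
The F1 is + + / w k, so w k is a parental gamete class with expected frequency (1 − r)/2 = 0.720/2 = 0.3600.
Expected number = 0.3600 × 1445 = 520.20 ≈ 520.

520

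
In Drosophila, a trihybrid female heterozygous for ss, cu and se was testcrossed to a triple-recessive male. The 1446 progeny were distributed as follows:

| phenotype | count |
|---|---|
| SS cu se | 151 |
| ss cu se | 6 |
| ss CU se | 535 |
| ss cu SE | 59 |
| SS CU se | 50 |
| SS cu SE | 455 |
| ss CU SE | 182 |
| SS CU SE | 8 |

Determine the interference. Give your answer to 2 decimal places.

The two most frequent reciprocal classes, SS cu SE and ss CU se, are the parental types, so the F1 was SS cu SE / ss CU se.
The two rarest classes, SS CU SE and ss cu se, are the double crossovers. Comparing them with the parentals, only the cu allele has switched, so cu is the middle locus and the order is se – cu – ss.
se–cu: (333 + 14)/1446 = 0.2400; cu–ss: (109 + 14)/1446 = 0.0851.
Expected DCO frequency = 0.2400 × 0.0851 ≈ 0.02042; observed = 14/1446 ≈ 0.00968.
Coefficient of coincidence = 0.00968/0.02042 ≈ 0.47; interference = 1 − 0.47 = 0.53.

0.53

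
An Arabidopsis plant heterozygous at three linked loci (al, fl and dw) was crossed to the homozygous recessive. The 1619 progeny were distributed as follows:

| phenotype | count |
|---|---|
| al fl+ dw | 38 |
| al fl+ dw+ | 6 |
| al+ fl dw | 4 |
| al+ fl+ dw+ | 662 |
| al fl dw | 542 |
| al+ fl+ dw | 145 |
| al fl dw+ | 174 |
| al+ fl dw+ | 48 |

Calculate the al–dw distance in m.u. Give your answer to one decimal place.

The two most frequent reciprocal classes, al+ fl+ dw+ and al fl dw, are the parental types, so the F1 was al+ fl+ dw+ / al fl dw.
The two rarest classes, al fl+ dw+ and al+ fl dw, are the double crossovers. Comparing them with the parentals, only the al allele has switched, so al is the middle locus and the order is fl – al – dw.
Crossovers in the al–dw interval produce the single-crossover classes al+ fl+ dw and al fl dw+ (145 + 174 = 319) plus the double crossovers (10).
RF(al–dw) = (319 + 10) / 1619 = 329/1619 = 0.2032 → 20.3 m.u.

20.3 m.u.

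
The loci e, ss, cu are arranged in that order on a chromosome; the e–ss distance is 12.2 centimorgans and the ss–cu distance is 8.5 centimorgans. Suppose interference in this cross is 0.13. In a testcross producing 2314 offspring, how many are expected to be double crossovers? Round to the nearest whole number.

Map distances give recombination frequencies of 0.122 and 0.085 for the two intervals.
With interference 0.13 (so coincidence = 0.87), expected double-crossover frequency = 0.122 × 0.085 × 0.87 = 0.00902.
Expected number = 0.00902 × 2314 = 20.88 ≈ 21.

21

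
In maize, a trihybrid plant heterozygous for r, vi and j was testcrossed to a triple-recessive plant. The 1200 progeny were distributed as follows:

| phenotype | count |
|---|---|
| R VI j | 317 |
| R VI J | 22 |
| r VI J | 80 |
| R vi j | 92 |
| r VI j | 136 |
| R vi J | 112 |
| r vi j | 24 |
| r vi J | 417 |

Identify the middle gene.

The two most frequent reciprocal classes, R VI j and r vi J, are the parental types, so the F1 was R VI j / r vi J.
The two rarest classes, R VI J and r vi j, are the double crossovers. Comparing them with the parentals, only the j allele has switched, so j is the middle locus and the order is r – j – vi.

j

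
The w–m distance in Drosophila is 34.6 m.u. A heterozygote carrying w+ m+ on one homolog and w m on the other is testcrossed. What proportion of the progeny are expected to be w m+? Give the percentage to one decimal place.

A map distance of 34.6 m.u. corresponds to a recombination frequency of 0.346.
The F1 is w+ m+ / w m, so w m+ is a recombinant gamete class with expected frequency r/2 = 0.346/2 = 0.1730.
That is 0.1730 = 17.3% of the progeny.

17.3%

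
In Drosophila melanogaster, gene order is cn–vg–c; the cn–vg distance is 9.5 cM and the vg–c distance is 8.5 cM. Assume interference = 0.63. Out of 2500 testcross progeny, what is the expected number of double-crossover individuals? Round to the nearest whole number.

Map distances give recombination frequencies of 0.095 and 0.085 for the two intervals.
With interference 0.63 (so coincidence = 0.37), expected double-crossover frequency = 0.095 × 0.085 × 0.37 = 0.00299.
Expected number = 0.00299 × 2500 = 7.47 ≈ 7.

7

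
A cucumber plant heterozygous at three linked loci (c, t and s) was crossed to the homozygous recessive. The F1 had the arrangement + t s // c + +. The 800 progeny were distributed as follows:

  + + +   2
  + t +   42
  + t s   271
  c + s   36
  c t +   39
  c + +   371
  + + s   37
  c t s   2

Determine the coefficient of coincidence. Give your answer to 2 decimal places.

The two rarest classes, c t s and + + +, are the double crossovers. Comparing them with the parentals, only the c allele has switched, so c is the middle locus and the order is s – c – t.
s–c: (78 + 4)/800 = 0.1025; c–t: (76 + 4)/800 = 0.1000.
Expected DCO frequency = 0.1025 × 0.1000 ≈ 0.01025; observed = 4/800 ≈ 0.00500.
Coefficient of coincidence = 0.00500/0.01025 ≈ 0.49.

0.49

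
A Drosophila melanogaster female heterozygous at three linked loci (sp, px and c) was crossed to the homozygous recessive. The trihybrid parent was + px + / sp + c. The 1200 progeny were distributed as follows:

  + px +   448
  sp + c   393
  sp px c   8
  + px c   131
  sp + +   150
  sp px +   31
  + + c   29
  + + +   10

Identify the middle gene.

The two rarest classes, + + + and sp px c, are the double crossovers. Comparing them with the parentals, only the px allele has switched, so px is the middle locus and the order is c – px – sp.

px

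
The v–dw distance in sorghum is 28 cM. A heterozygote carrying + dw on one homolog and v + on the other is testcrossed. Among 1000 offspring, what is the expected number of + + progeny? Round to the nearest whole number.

140

A map distance of 28 cM corresponds to a recombination frequency of 0.280.
The F1 is + dw / v +, so + + is a recombinant gamete class with expected frequency r/2 = 0.280/2 = 0.1400.
Expected number = 0.1400 × 1000 = 140.00 ≈ 140.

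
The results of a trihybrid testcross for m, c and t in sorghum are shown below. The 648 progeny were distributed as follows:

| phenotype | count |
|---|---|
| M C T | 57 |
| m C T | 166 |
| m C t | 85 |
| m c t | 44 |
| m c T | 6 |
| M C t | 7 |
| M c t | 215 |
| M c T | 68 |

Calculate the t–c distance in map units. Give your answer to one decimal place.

25.6 map units

The two most frequent reciprocal classes, m C T and M c t, are the parental types, so the F1 was m C T / M c t.
The two rarest classes, m c T and M C t, are the double crossovers. Comparing them with the parentals, only the c allele has switched, so c is the middle locus and the order is t – c – m.
Crossovers in the t–c interval produce the single-crossover classes m C t and M c T (85 + 68 = 153) plus the double crossovers (13).
RF(t–c) = (153 + 13) / 648 = 166/648 = 0.2562 → 25.6 map units.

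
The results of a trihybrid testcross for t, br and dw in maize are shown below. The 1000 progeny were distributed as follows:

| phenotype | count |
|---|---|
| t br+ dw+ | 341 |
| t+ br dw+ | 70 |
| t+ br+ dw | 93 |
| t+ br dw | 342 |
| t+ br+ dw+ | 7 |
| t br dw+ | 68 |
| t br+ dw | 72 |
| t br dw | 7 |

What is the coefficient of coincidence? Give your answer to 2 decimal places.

0.51

The two most frequent reciprocal classes, t br+ dw+ and t+ br dw, are the parental types, so the F1 was t br+ dw+ / t+ br dw.
The two rarest classes, t+ br+ dw+ and t br dw, are the double crossovers. Comparing them with the parentals, only the t allele has switched, so t is the middle locus and the order is br – t – dw.
br–t: (161 + 14)/1000 = 0.1750; t–dw: (142 + 14)/1000 = 0.1560.
Expected DCO frequency = 0.1750 × 0.1560 ≈ 0.02730; observed = 14/1000 ≈ 0.01400.
Coefficient of coincidence = 0.01400/0.02730 ≈ 0.51.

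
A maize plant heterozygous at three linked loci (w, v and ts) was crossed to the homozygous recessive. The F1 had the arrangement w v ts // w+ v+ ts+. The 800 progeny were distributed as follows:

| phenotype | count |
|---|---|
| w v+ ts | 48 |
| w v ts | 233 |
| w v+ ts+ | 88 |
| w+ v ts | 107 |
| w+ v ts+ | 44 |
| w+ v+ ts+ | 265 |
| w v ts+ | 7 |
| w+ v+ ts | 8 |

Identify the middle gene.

The two rarest classes, w v ts+ and w+ v+ ts, are the double crossovers. Comparing them with the parentals, only the ts allele has switched, so ts is the middle locus and the order is w – ts – v.

ts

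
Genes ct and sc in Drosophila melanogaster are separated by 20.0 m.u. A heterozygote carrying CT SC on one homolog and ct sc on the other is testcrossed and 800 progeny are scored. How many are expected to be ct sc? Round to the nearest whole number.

A map distance of 20.0 m.u. corresponds to a recombination frequency of 0.200.
The F1 is CT SC / ct sc, so ct sc is a parental gamete class with expected frequency (1 − r)/2 = 0.800/2 = 0.4000.
Expected number = 0.4000 × 800 = 320.00 ≈ 320.

320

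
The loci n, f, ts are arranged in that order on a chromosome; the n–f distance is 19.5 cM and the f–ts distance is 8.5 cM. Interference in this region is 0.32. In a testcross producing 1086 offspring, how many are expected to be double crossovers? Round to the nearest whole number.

12

Map distances give recombination frequencies of 0.195 and 0.085 for the two intervals.
With interference 0.32 (so coincidence = 0.68), expected double-crossover frequency = 0.195 × 0.085 × 0.68 = 0.01127.
Expected number = 0.01127 × 1086 = 12.24 ≈ 12.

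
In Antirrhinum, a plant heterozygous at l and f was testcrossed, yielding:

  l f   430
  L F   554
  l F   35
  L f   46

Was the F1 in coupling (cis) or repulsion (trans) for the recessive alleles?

The two most frequent classes are L F (554) and l f (430); these are the parental (non-recombinant) types.
So the F1 carried L F on one chromosome and l f on the other — the recessive alleles are on the same chromosome (cis / coupling).

cis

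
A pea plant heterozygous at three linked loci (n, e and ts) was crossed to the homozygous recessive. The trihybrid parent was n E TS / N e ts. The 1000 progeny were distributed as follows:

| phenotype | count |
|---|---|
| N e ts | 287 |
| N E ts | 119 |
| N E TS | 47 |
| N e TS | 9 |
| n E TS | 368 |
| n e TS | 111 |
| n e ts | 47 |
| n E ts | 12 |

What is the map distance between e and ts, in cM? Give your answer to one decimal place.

The two rarest classes, n E ts and N e TS, are the double crossovers. Comparing them with the parentals, only the ts allele has switched, so ts is the middle locus and the order is e – ts – n.
Crossovers in the e–ts interval produce the single-crossover classes n e TS and N E ts (111 + 119 = 230) plus the double crossovers (21).
RF(e–ts) = (230 + 21) / 1000 = 251/1000 = 0.2510 → 25.1 cM.

25.1 cM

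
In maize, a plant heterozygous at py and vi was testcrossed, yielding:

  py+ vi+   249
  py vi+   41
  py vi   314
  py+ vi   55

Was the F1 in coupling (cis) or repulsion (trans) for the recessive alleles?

cis

The two most frequent classes are py+ vi+ (249) and py vi (314); these are the parental (non-recombinant) types.
So the F1 carried py+ vi+ on one chromosome and py vi on the other — the recessive alleles are on the same chromosome (cis / coupling).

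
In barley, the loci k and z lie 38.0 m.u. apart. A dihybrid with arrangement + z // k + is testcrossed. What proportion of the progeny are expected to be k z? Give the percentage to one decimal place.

A map distance of 38.0 m.u. corresponds to a recombination frequency of 0.380.
The F1 is + z / k +, so k z is a recombinant gamete class with expected frequency r/2 = 0.380/2 = 0.1900.
That is 0.1900 = 19.0% of the progeny.

19.0%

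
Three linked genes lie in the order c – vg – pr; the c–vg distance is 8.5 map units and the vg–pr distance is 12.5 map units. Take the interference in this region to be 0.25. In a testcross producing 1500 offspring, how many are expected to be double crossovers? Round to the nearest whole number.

Map distances give recombination frequencies of 0.085 and 0.125 for the two intervals.
With interference 0.25 (so coincidence = 0.75), expected double-crossover frequency = 0.085 × 0.125 × 0.75 = 0.00797.
Expected number = 0.00797 × 1500 = 11.95 ≈ 12.

12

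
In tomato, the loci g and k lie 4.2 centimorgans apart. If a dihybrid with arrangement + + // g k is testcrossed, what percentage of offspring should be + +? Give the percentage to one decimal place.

47.9%

A map distance of 4.2 centimorgans corresponds to a recombination frequency of 0.042.
The F1 is + + / g k, so + + is a parental gamete class with expected frequency (1 − r)/2 = 0.958/2 = 0.4790.
That is 0.4790 = 47.9% of the progeny.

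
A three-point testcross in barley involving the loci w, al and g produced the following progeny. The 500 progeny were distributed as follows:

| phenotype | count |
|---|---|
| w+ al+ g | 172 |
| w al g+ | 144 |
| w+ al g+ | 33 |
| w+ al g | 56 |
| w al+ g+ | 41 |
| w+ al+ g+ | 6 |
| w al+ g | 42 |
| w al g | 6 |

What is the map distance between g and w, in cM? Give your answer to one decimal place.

17.4 cM

The two most frequent reciprocal classes, w al g+ and w+ al+ g, are the parental types, so the F1 was w al g+ / w+ al+ g.
The two rarest classes, w al g and w+ al+ g+, are the double crossovers. Comparing them with the parentals, only the g allele has switched, so g is the middle locus and the order is al – g – w.
Crossovers in the g–w interval produce the single-crossover classes w+ al g+ and w al+ g (33 + 42 = 75) plus the double crossovers (12).
RF(g–w) = (75 + 12) / 500 = 87/500 = 0.1740 → 17.4 cM.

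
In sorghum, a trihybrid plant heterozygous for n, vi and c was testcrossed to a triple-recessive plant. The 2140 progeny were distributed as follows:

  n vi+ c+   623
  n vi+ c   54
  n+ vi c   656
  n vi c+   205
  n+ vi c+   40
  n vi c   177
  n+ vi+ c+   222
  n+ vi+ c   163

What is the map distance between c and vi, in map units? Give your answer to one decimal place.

21.6 map units

The two most frequent reciprocal classes, n+ vi c and n vi+ c+, are the parental types, so the F1 was n+ vi c / n vi+ c+.
The two rarest classes, n+ vi c+ and n vi+ c, are the double crossovers. Comparing them with the parentals, only the c allele has switched, so c is the middle locus and the order is vi – c – n.
Crossovers in the vi–c interval produce the single-crossover classes n+ vi+ c and n vi c+ (163 + 205 = 368) plus the double crossovers (94).
RF(vi–c) = (368 + 94) / 2140 = 462/2140 = 0.2159 → 21.6 map units.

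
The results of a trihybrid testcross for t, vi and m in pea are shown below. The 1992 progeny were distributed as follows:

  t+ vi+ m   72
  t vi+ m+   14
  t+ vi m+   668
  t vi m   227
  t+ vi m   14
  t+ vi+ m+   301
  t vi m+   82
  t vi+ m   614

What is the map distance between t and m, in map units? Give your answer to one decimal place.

The two most frequent reciprocal classes, t vi+ m and t+ vi m+, are the parental types, so the F1 was t vi+ m / t+ vi m+.
The two rarest classes, t vi+ m+ and t+ vi m, are the double crossovers. Comparing them with the parentals, only the m allele has switched, so m is the middle locus and the order is vi – m – t.
Crossovers in the m–t interval produce the single-crossover classes t+ vi+ m and t vi m+ (72 + 82 = 154) plus the double crossovers (28).
RF(m–t) = (154 + 28) / 1992 = 182/1992 = 0.0914 → 9.1 map units.

9.1 map units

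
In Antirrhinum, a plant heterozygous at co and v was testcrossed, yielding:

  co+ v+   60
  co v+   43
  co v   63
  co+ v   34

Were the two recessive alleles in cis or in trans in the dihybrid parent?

The two most frequent classes are co+ v+ (60) and co v (63); these are the parental (non-recombinant) types.
So the F1 carried co+ v+ on one chromosome and co v on the other — the recessive alleles are on the same chromosome (cis / coupling).

cis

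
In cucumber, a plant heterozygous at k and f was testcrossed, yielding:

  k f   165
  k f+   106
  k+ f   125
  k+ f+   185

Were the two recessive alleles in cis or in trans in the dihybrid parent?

The two most frequent classes are k+ f+ (185) and k f (165); these are the parental (non-recombinant) types.
So the F1 carried k+ f+ on one chromosome and k f on the other — the recessive alleles are on the same chromosome (cis / coupling).

cis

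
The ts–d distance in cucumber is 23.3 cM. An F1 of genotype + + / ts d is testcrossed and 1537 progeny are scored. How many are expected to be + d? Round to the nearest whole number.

179

A map distance of 23.3 cM corresponds to a recombination frequency of 0.233.
The F1 is + + / ts d, so + d is a recombinant gamete class with expected frequency r/2 = 0.233/2 = 0.1165.
Expected number = 0.1165 × 1537 = 179.06 ≈ 179.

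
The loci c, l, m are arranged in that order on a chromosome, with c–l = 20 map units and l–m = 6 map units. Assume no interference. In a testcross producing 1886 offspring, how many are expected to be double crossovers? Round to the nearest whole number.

Map distances give recombination frequencies of 0.200 and 0.060 for the two intervals.
With no interference, expected double-crossover frequency = 0.200 × 0.060 = 0.01200.
Expected number = 0.01200 × 1886 = 22.63 ≈ 23.

23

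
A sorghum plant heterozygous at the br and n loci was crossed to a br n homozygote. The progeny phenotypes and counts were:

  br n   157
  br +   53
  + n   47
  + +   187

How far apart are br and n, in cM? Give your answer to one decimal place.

22.5 cM

The two most frequent classes, + + (187) and br n (157), are the parental types, so the F1 was + + / br n.
The recombinant classes are + n and br +: 47 + 53 = 100.
Recombination frequency = 100/444 = 0.2252 ≈ 22.5%, i.e. 22.5 cM.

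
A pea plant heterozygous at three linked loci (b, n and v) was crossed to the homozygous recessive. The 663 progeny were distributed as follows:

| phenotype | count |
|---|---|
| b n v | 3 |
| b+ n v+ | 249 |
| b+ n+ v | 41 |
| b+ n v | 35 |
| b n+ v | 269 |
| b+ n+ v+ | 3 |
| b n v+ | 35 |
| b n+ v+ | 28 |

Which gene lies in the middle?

n

The two most frequent reciprocal classes, b n+ v and b+ n v+, are the parental types, so the F1 was b n+ v / b+ n v+.
The two rarest classes, b n v and b+ n+ v+, are the double crossovers. Comparing them with the parentals, only the n allele has switched, so n is the middle locus and the order is b – n – v.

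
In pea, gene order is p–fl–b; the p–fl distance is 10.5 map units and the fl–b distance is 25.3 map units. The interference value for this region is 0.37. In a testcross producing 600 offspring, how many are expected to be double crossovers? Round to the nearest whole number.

Map distances give recombination frequencies of 0.105 and 0.253 for the two intervals.
With interference 0.37 (so coincidence = 0.63), expected double-crossover frequency = 0.105 × 0.253 × 0.63 = 0.01674.
Expected number = 0.01674 × 600 = 10.04 ≈ 10.

10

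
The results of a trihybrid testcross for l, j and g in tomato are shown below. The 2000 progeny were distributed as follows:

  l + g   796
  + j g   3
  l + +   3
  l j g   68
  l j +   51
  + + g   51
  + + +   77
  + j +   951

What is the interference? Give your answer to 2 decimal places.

0.26

The two most frequent reciprocal classes, l + g and + j +, are the parental types, so the F1 was l + g / + j +.
The two rarest classes, l + + and + j g, are the double crossovers. Comparing them with the parentals, only the g allele has switched, so g is the middle locus and the order is j – g – l.
j–g: (145 + 6)/2000 = 0.0755; g–l: (102 + 6)/2000 = 0.0540.
Expected DCO frequency = 0.0755 × 0.0540 ≈ 0.00408; observed = 6/2000 ≈ 0.00300.
Coefficient of coincidence = 0.00300/0.00408 ≈ 0.74; interference = 1 − 0.74 = 0.26.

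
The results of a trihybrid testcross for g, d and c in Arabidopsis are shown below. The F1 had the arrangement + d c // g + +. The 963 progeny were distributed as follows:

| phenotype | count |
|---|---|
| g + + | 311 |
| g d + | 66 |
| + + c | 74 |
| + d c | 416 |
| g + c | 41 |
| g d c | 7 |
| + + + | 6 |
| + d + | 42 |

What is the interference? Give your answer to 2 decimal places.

The two rarest classes, g d c and + + +, are the double crossovers. Comparing them with the parentals, only the g allele has switched, so g is the middle locus and the order is c – g – d.
c–g: (83 + 13)/963 = 0.0997; g–d: (140 + 13)/963 = 0.1589.
Expected DCO frequency = 0.0997 × 0.1589 ≈ 0.01584; observed = 13/963 ≈ 0.01350.
Coefficient of coincidence = 0.01350/0.01584 ≈ 0.85; interference = 1 − 0.85 = 0.15.

0.15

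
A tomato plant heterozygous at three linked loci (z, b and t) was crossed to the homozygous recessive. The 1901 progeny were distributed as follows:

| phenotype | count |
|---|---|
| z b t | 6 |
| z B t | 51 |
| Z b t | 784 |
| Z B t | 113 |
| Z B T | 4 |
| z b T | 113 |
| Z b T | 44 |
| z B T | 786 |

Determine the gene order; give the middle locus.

The two most frequent reciprocal classes, z B T and Z b t, are the parental types, so the F1 was z B T / Z b t.
The two rarest classes, Z B T and z b t, are the double crossovers. Comparing them with the parentals, only the z allele has switched, so z is the middle locus and the order is b – z – t.

z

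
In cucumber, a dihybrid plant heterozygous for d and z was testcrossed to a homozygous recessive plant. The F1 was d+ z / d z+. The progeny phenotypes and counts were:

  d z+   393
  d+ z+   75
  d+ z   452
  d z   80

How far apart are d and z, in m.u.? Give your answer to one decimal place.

15.5 m.u.

The recombinant classes are d+ z+ and d z: 75 + 80 = 155.
Recombination frequency = 155/1000 = 0.1550 ≈ 15.5%, i.e. 15.5 m.u.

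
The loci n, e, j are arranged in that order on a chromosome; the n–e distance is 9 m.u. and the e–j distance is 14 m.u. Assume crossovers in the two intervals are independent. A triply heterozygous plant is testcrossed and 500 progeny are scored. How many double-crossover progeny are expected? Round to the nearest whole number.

6

Map distances give recombination frequencies of 0.090 and 0.140 for the two intervals.
With no interference, expected double-crossover frequency = 0.090 × 0.140 = 0.01260.
Expected number = 0.01260 × 500 = 6.30 ≈ 6.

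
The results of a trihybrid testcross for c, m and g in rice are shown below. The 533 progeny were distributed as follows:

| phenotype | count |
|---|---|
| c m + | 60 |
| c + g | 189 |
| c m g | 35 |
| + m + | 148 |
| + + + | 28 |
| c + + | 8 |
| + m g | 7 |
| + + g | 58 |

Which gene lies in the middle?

g

The two most frequent reciprocal classes, c + g and + m +, are the parental types, so the F1 was c + g / + m +.
The two rarest classes, c + + and + m g, are the double crossovers. Comparing them with the parentals, only the g allele has switched, so g is the middle locus and the order is m – g – c.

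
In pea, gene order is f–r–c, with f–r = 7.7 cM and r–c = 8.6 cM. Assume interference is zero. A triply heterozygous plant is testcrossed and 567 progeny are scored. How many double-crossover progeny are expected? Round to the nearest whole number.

Map distances give recombination frequencies of 0.077 and 0.086 for the two intervals.
With no interference, expected double-crossover frequency = 0.077 × 0.086 = 0.00662.
Expected number = 0.00662 × 567 = 3.75 ≈ 4.

4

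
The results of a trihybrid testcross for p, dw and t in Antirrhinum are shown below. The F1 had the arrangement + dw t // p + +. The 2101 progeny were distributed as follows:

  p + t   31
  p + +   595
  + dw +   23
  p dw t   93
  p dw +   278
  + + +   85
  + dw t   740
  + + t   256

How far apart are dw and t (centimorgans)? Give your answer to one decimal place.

The two rarest classes, + dw + and p + t, are the double crossovers. Comparing them with the parentals, only the t allele has switched, so t is the middle locus and the order is p – t – dw.
Crossovers in the t–dw interval produce the single-crossover classes + + t and p dw + (256 + 278 = 534) plus the double crossovers (54).
RF(t–dw) = (534 + 54) / 2101 = 588/2101 = 0.2799 → 28.0 centimorgans.

28.0 centimorgans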